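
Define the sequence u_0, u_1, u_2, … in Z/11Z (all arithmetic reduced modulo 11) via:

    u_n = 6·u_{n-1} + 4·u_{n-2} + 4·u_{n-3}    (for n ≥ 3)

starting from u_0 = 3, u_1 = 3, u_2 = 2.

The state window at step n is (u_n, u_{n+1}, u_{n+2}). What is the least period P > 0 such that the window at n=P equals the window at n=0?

665

n=0: window = (3, 3, 2)
n=1: window = (3, 2, 3)
n=2: window = (2, 3, 5)
n=3: window = (3, 5, 6)
n=4: window = (5, 6, 2)
n=5: window = (6, 2, 1)
n=6: window = (2, 1, 5)
n=7: window = (1, 5, 9)
n=8: window = (5, 9, 1)
n=9: window = (9, 1, 7)
n=10: window = (1, 7, 5)
n=11: window = (7, 5, 7)
n=12: window = (5, 7, 2)
n=13: window = (7, 2, 5)
n=14: window = (2, 5, 0)
n=15: window = (5, 0, 6)
n=16: window = (0, 6, 1)
n=17: window = (6, 1, 8)
n=18: window = (1, 8, 10)
n=19: window = (8, 10, 8)
n=20: window = (10, 8, 10)
n=21: window = (8, 10, 0)
n=22: window = (10, 0, 6)
n=23: window = (0, 6, 10)
n=24: window = (6, 10, 7)
n=25: window = (10, 7, 7)
n=26: window = (7, 7, 0)
n=27: window = (7, 0, 1)
n=28: window = (0, 1, 1)
n=29: window = (1, 1, 10)
n=30: window = (1, 10, 2)
n=31: window = (10, 2, 1)
n=32: window = (2, 1, 10)
n=33: window = (1, 10, 6)
n=34: window = (10, 6, 3)
n=35: window = (6, 3, 5)
n=36: window = (3, 5, 0)
n=37: window = (5, 0, 10)
n=38: window = (0, 10, 3)
n=39: window = (10, 3, 3)
n=40: window = (3, 3, 4)
…
n=663: window = (6, 4, 3)
n=664: window = (4, 3, 3)
n=665: window = (3, 3, 2)
window at n=665 equals window at n=0 → period = 665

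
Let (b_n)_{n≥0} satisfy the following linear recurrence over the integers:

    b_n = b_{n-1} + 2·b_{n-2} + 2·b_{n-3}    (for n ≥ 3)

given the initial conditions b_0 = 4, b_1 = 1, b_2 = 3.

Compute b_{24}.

b_3 = 1·3 + 2·1 + 2·4 = 13
b_4 = 1·13 + 2·3 + 2·1 = 21
b_5 = 1·21 + 2·13 + 2·3 = 53
b_6 = 1·53 + 2·21 + 2·13 = 121
b_7 = 1·121 + 2·53 + 2·21 = 269
b_8 = 1·269 + 2·121 + 2·53 = 617
b_9 = 1·617 + 2·269 + 2·121 = 1397
b_10 = 1·1397 + 2·617 + 2·269 = 3169
b_11 = 1·3169 + 2·1397 + 2·617 = 7197
b_12 = 1·7197 + 2·3169 + 2·1397 = 16329
b_13 = 1·16329 + 2·7197 + 2·3169 = 37061
b_14 = 1·37061 + 2·16329 + 2·7197 = 84113
b_15 = 1·84113 + 2·37061 + 2·16329 = 190893
b_16 = 1·190893 + 2·84113 + 2·37061 = 433241
b_17 = 1·433241 + 2·190893 + 2·84113 = 983253
b_18 = 1·983253 + 2·433241 + 2·190893 = 2231521
b_19 = 1·2231521 + 2·983253 + 2·433241 = 5064509
b_20 = 1·5064509 + 2·2231521 + 2·983253 = 11494057
b_21 = 1·11494057 + 2·5064509 + 2·2231521 = 26086117
b_22 = 1·26086117 + 2·11494057 + 2·5064509 = 59203249
b_23 = 1·59203249 + 2·26086117 + 2·11494057 = 134363597
b_24 = 1·134363597 + 2·59203249 + 2·26086117 = 304942329

304942329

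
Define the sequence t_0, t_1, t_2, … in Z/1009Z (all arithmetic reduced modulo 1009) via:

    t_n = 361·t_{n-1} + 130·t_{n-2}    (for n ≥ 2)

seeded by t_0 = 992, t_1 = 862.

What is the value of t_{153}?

13

t_2 = 361·862 + 130·992 = 218
t_3 = 361·218 + 130·862 = 57
t_4 = 361·57 + 130·218 = 485
t_5 = 361·485 + 130·57 = 875
t_6 = 361·875 + 130·485 = 550
t_7 = 361·550 + 130·875 = 519
Continuing the recurrence:
  t_8 = 555;  t_9 = 440;  t_10 = 938;  t_11 = 290;  t_12 = 614;  t_13 = 41
  t_14 = 784;  t_15 = 789;  t_16 = 302;  t_17 = 711;  t_18 = 294;  t_19 = 800
  t_20 = 104;  t_21 = 284;  t_22 = 9;  t_23 = 818;  t_24 = 831;  t_25 = 713
  t_26 = 165;  t_27 = 905;  t_28 = 50;  t_29 = 494;  t_30 = 187;  t_31 = 557
  t_32 = 380;  t_33 = 727;  t_34 = 66;  t_35 = 283;  t_36 = 762;  t_37 = 91
  t_38 = 741;  t_39 = 847;  t_40 = 515;  t_41 = 388;  t_42 = 173;  t_43 = 894
  t_44 = 146;  t_45 = 423;  t_46 = 153;  t_47 = 242;  t_48 = 298;  t_49 = 805
  t_50 = 411;  t_51 = 771;  t_52 = 809;  t_53 = 787;  t_54 = 812;  t_55 = 923
  t_56 = 857;  t_57 = 542;  t_58 = 336;  t_59 = 46;  t_60 = 755;  t_61 = 51
  t_62 = 526;  t_63 = 770;  t_64 = 263;  t_65 = 306;  t_66 = 369;  t_67 = 450
  t_68 = 548;  t_69 = 42;  t_70 = 637;  t_71 = 320;  t_72 = 566;  t_73 = 739
  t_74 = 326;  t_75 = 857;  t_76 = 625;  t_77 = 29;  t_78 = 909;  t_79 = 967
  t_80 = 90;  t_81 = 796;  t_82 = 392;  t_83 = 814;  t_84 = 745;  t_85 = 426
  t_86 = 404;  t_87 = 433;  t_88 = 979;  t_89 = 55;  t_90 = 820;  t_91 = 470
  t_92 = 813;  t_93 = 434;  t_94 = 24;  t_95 = 508;  t_96 = 852;  t_97 = 282
  t_98 = 672;  t_99 = 768;  t_100 = 359;  t_101 = 396;  t_102 = 943;  t_103 = 411
  t_104 = 549;  t_105 = 378;  t_106 = 983;  t_107 = 403;  t_108 = 843;  t_109 = 536
  t_110 = 386;  t_111 = 163;  t_112 = 51;  t_113 = 250;  t_114 = 16;  t_115 = 943
  t_116 = 452;  t_117 = 215;  t_118 = 160;  t_119 = 954;  t_120 = 945;  t_121 = 16
  t_122 = 483;  t_123 = 877;  t_124 = 3;  t_125 = 67;  t_126 = 361;  t_127 = 798
  t_128 = 20;  t_129 = 979;  t_130 = 851;  t_131 = 611;  t_132 = 249;  t_133 = 816
  t_134 = 30;  t_135 = 875;  t_136 = 931;  t_137 = 836;  t_138 = 55;  t_139 = 392
  t_140 = 339;  t_141 = 800;  t_142 = 909;  t_143 = 297;  t_144 = 380;  t_145 = 224
  t_146 = 103;  t_147 = 718;  t_148 = 158;  t_149 = 37;  t_150 = 600;  t_151 = 439
t_152 = 361·439 + 130·600 = 373
t_153 = 361·373 + 130·439 = 13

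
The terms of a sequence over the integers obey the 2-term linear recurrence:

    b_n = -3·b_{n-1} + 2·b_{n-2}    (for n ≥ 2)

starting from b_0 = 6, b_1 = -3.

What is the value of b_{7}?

-11229

b_2 = -3·-3 + 2·6 = 21
b_3 = -3·21 + 2·-3 = -69
b_4 = -3·-69 + 2·21 = 249
b_5 = -3·249 + 2·-69 = -885
b_6 = -3·-885 + 2·249 = 3153
b_7 = -3·3153 + 2·-885 = -11229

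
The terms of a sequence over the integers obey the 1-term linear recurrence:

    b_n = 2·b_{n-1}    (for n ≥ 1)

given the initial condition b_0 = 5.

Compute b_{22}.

b_1 = 2·5 = 10
b_2 = 2·10 = 20
b_3 = 2·20 = 40
b_4 = 2·40 = 80
b_5 = 2·80 = 160
b_6 = 2·160 = 320
b_7 = 2·320 = 640
b_8 = 2·640 = 1280
b_9 = 2·1280 = 2560
b_10 = 2·2560 = 5120
b_11 = 2·5120 = 10240
b_12 = 2·10240 = 20480
b_13 = 2·20480 = 40960
b_14 = 2·40960 = 81920
b_15 = 2·81920 = 163840
b_16 = 2·163840 = 327680
b_17 = 2·327680 = 655360
b_18 = 2·655360 = 1310720
b_19 = 2·1310720 = 2621440
b_20 = 2·2621440 = 5242880
b_21 = 2·5242880 = 10485760
b_22 = 2·10485760 = 20971520

20971520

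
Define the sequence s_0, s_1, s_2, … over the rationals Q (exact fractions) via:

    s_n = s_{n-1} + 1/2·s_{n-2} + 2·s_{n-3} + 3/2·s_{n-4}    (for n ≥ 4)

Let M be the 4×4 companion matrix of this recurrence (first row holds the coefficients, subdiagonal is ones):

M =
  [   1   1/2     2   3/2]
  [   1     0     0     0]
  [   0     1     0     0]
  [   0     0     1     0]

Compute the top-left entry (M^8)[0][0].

(M^8)[0][0] is the top entry after applying M 8 times to the unit state (1, 0, 0, 0). Equivalently it is h_{11} for the auxiliary sequence (h_n) obeying the same recurrence with h_3 = 1 and h_i = 0 for 0 ≤ i < 3:
h_4 = 1·1 + 1/2·0 + 2·0 + 3/2·0 = 1
h_5 = 1·1 + 1/2·1 + 2·0 + 3/2·0 = 3/2
h_6 = 1·3/2 + 1/2·1 + 2·1 + 3/2·0 = 4
h_7 = 1·4 + 1/2·3/2 + 2·1 + 3/2·1 = 33/4
h_8 = 1·33/4 + 1/2·4 + 2·3/2 + 3/2·1 = 59/4
h_9 = 1·59/4 + 1/2·33/4 + 2·4 + 3/2·3/2 = 233/8
h_10 = 1·233/8 + 1/2·59/4 + 2·33/4 + 3/2·4 = 59
h_11 = 1·59 + 1/2·233/8 + 2·59/4 + 3/2·33/4 = 1847/16

1847/16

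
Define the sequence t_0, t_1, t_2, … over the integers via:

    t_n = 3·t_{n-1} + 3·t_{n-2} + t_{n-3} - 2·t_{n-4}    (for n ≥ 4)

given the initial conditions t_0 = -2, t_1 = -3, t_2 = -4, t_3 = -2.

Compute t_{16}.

-139027671

t_4 = 3·-2 + 3·-4 + 1·-3 + -2·-2 = -17
t_5 = 3·-17 + 3·-2 + 1·-4 + -2·-3 = -55
t_6 = 3·-55 + 3·-17 + 1·-2 + -2·-4 = -210
t_7 = 3·-210 + 3·-55 + 1·-17 + -2·-2 = -808
t_8 = 3·-808 + 3·-210 + 1·-55 + -2·-17 = -3075
t_9 = 3·-3075 + 3·-808 + 1·-210 + -2·-55 = -11749
t_10 = 3·-11749 + 3·-3075 + 1·-808 + -2·-210 = -44860
t_11 = 3·-44860 + 3·-11749 + 1·-3075 + -2·-808 = -171286
t_12 = 3·-171286 + 3·-44860 + 1·-11749 + -2·-3075 = -654037
t_13 = 3·-654037 + 3·-171286 + 1·-44860 + -2·-11749 = -2497331
t_14 = 3·-2497331 + 3·-654037 + 1·-171286 + -2·-44860 = -9535670
t_15 = 3·-9535670 + 3·-2497331 + 1·-654037 + -2·-171286 = -36410468
t_16 = 3·-36410468 + 3·-9535670 + 1·-2497331 + -2·-654037 = -139027671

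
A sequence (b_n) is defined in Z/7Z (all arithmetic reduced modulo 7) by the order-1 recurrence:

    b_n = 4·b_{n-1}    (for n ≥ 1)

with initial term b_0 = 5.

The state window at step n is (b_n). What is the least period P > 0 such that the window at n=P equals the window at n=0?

n=0: window = (5)
n=1: window = (6)
n=2: window = (3)
n=3: window = (5)
window at n=3 equals window at n=0 → period = 3

3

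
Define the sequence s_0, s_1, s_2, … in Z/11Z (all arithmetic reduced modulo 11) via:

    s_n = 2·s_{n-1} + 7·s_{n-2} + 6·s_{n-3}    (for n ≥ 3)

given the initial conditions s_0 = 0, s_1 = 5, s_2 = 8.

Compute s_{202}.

10

s_3 = 2·8 + 7·5 + 6·0 = 7
s_4 = 2·7 + 7·8 + 6·5 = 1
s_5 = 2·1 + 7·7 + 6·8 = 0
s_6 = 2·0 + 7·1 + 6·7 = 5
s_7 = 2·5 + 7·0 + 6·1 = 5
s_8 = 2·5 + 7·5 + 6·0 = 1
Continuing the recurrence:
  s_9 = 1;  s_10 = 6;  s_11 = 3;  s_12 = 10;  s_13 = 0;  s_14 = 0
  s_15 = 5;  s_16 = 10;  s_17 = 0;  s_18 = 1;  s_19 = 7;  s_20 = 10
  s_21 = 9;  s_22 = 9;  s_23 = 9;  s_24 = 3;  s_25 = 2;  s_26 = 2
  s_27 = 3;  s_28 = 10;  s_29 = 9;  s_30 = 7;  s_31 = 5;  s_32 = 3
  s_33 = 6;  s_34 = 8;  s_35 = 10;  s_36 = 2;  s_37 = 1;  s_38 = 10
  s_39 = 6;  s_40 = 0;  s_41 = 3;  s_42 = 9;  s_43 = 6;  s_44 = 5
  s_45 = 7;  s_46 = 8;  s_47 = 7;  s_48 = 2;  s_49 = 2;  s_50 = 5
  s_51 = 3;  s_52 = 9;  s_53 = 3;  s_54 = 10;  s_55 = 7;  s_56 = 3
  s_57 = 5;  s_58 = 7;  s_59 = 1;  s_60 = 4;  s_61 = 2;  s_62 = 5
  s_63 = 4;  s_64 = 0;  s_65 = 3;  s_66 = 8;  s_67 = 4;  s_68 = 5
  s_69 = 9;  s_70 = 0;  s_71 = 5;  s_72 = 9;  s_73 = 9;  s_74 = 1
  s_75 = 9;  s_76 = 2;  s_77 = 7;  s_78 = 5;  s_79 = 5;  s_80 = 10
  s_81 = 8;  s_82 = 6;  s_83 = 7;  s_84 = 5;  s_85 = 7;  s_86 = 3
  s_87 = 8;  s_88 = 2;  s_89 = 1;  s_90 = 9;  s_91 = 4;  s_92 = 0
  s_93 = 5;  s_94 = 1;  s_95 = 4;  s_96 = 1;  s_97 = 3;  s_98 = 4
  s_99 = 2;  s_100 = 6;  s_101 = 6;  s_102 = 0;  s_103 = 1;  s_104 = 5
  s_105 = 6;  s_106 = 9;  s_107 = 2;  s_108 = 4;  s_109 = 10;  s_110 = 5
  s_111 = 5;  s_112 = 6;  s_113 = 0;  s_114 = 6;  s_115 = 4;  s_116 = 6
  s_117 = 10;  s_118 = 9;  s_119 = 3;  s_120 = 8;  s_121 = 3;  s_122 = 3
  s_123 = 9;  s_124 = 2;  s_125 = 8;  s_126 = 7;  s_127 = 5;  s_128 = 8
  s_129 = 5;  s_130 = 8;  s_131 = 0;  s_132 = 9;  s_133 = 0;  s_134 = 8
  s_135 = 4;  s_136 = 9;  s_137 = 6;  s_138 = 0;  s_139 = 8;  s_140 = 8
  s_141 = 6;  s_142 = 6;  s_143 = 3;  s_144 = 7;  s_145 = 5;  s_146 = 0
  s_147 = 0;  s_148 = 8;  s_149 = 5;  s_150 = 0;  s_151 = 6;  s_152 = 9
  s_153 = 5;  s_154 = 10;  s_155 = 10;  s_156 = 10;  s_157 = 7;  s_158 = 1
  s_159 = 1;  s_160 = 7;  s_161 = 5;  s_162 = 10;  s_163 = 9;  s_164 = 8
  s_165 = 7;  s_166 = 3;  s_167 = 4;  s_168 = 5;  s_169 = 1;  s_170 = 6
  s_171 = 5;  s_172 = 3;  s_173 = 0;  s_174 = 7;  s_175 = 10;  s_176 = 3
  s_177 = 8;  s_178 = 9;  s_179 = 4;  s_180 = 9;  s_181 = 1;  s_182 = 1
  s_183 = 8;  s_184 = 7;  s_185 = 10;  s_186 = 7;  s_187 = 5;  s_188 = 9
  s_189 = 7;  s_190 = 8;  s_191 = 9;  s_192 = 6;  s_193 = 2;  s_194 = 1
  s_195 = 8;  s_196 = 2;  s_197 = 0;  s_198 = 7;  s_199 = 4;  s_200 = 2
s_201 = 2·2 + 7·4 + 6·7 = 8
s_202 = 2·8 + 7·2 + 6·4 = 10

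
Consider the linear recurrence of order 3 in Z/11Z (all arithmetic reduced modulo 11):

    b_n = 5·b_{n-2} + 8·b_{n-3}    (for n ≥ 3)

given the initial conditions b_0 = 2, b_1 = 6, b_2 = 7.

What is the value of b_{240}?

b_3 = 0·7 + 5·6 + 8·2 = 2
b_4 = 0·2 + 5·7 + 8·6 = 6
b_5 = 0·6 + 5·2 + 8·7 = 0
b_6 = 0·0 + 5·6 + 8·2 = 2
b_7 = 0·2 + 5·0 + 8·6 = 4
b_8 = 0·4 + 5·2 + 8·0 = 10
Continuing the recurrence:
  b_9 = 3;  b_10 = 5;  b_11 = 7;  b_12 = 5;  b_13 = 9;  b_14 = 4
  b_15 = 8;  b_16 = 4;  b_17 = 6;  b_18 = 7;  b_19 = 7;  b_20 = 6
  b_21 = 3;  b_22 = 9;  b_23 = 8;  b_24 = 3;  b_25 = 2;  b_26 = 2
  b_27 = 1;  b_28 = 4;  b_29 = 10;  b_30 = 6;  b_31 = 5;  b_32 = 0
  b_33 = 7;  b_34 = 7;  b_35 = 2;  b_36 = 3;  b_37 = 0;  b_38 = 9
  b_39 = 2;  b_40 = 1;  b_41 = 5;  b_42 = 10;  b_43 = 0;  b_44 = 2
  b_45 = 3;  b_46 = 10;  b_47 = 9;  b_48 = 8;  b_49 = 4;  b_50 = 2
  b_51 = 7;  b_52 = 9;  b_53 = 7;  b_54 = 2;  b_55 = 8;  b_56 = 0
  b_57 = 1;  b_58 = 9;  b_59 = 5;  b_60 = 9;  b_61 = 9;  b_62 = 8
  b_63 = 7;  b_64 = 2;  b_65 = 0;  b_66 = 0;  b_67 = 5;  b_68 = 0
  b_69 = 3;  b_70 = 7;  b_71 = 4;  b_72 = 4;  b_73 = 10;  b_74 = 8
  b_75 = 5;  b_76 = 10;  b_77 = 1;  b_78 = 2;  b_79 = 8;  b_80 = 7
  b_81 = 1;  b_82 = 0;  b_83 = 6;  b_84 = 8;  b_85 = 8;  b_86 = 0
  b_87 = 5;  b_88 = 9;  b_89 = 3;  b_90 = 8;  b_91 = 10;  b_92 = 9
  b_93 = 4;  b_94 = 4;  b_95 = 4;  b_96 = 8;  b_97 = 8;  b_98 = 6
  b_99 = 5;  b_100 = 6;  b_101 = 7;  b_102 = 4;  b_103 = 6;  b_104 = 10
  b_105 = 7;  b_106 = 10;  b_107 = 5;  b_108 = 7;  b_109 = 6;  b_110 = 9
  b_111 = 9;  b_112 = 5;  b_113 = 7;  b_114 = 9;  b_115 = 9;  b_116 = 2
  b_117 = 7;  b_118 = 5;  b_119 = 7;  b_120 = 4;  b_121 = 9;  b_122 = 10
  b_123 = 0;  b_124 = 1;  b_125 = 3;  b_126 = 5;  b_127 = 1;  b_128 = 5
  b_129 = 1;  b_130 = 0;  b_131 = 1;  b_132 = 8;  b_133 = 5;  b_134 = 4
  b_135 = 1;  b_136 = 5;  b_137 = 4;  b_138 = 0;  b_139 = 5;  b_140 = 10
  b_141 = 3;  b_142 = 2;  b_143 = 7;  b_144 = 1;  b_145 = 7;  b_146 = 6
  b_147 = 10;  b_148 = 9;  b_149 = 10;  b_150 = 4;  b_151 = 1;  b_152 = 1
  b_153 = 4;  b_154 = 2;  b_155 = 6;  b_156 = 9;  b_157 = 2;  b_158 = 5
  b_159 = 5;  b_160 = 8;  b_161 = 10;  b_162 = 3;  b_163 = 4;  b_164 = 7
  b_165 = 0;  b_166 = 1;  b_167 = 1;  b_168 = 5;  b_169 = 2;  b_170 = 0
  b_171 = 6;  b_172 = 5;  b_173 = 8;  b_174 = 7;  b_175 = 3;  b_176 = 0
  b_177 = 5;  b_178 = 2;  b_179 = 3;  b_180 = 6;  b_181 = 9;  b_182 = 10
  b_183 = 5;  b_184 = 1;  b_185 = 6;  b_186 = 1;  b_187 = 5;  b_188 = 9
  b_189 = 0;  b_190 = 8;  b_191 = 6;  b_192 = 7;  b_193 = 6;  b_194 = 6
  b_195 = 9;  b_196 = 1;  b_197 = 5;  b_198 = 0;  b_199 = 0;  b_200 = 7
  b_201 = 0;  b_202 = 2;  b_203 = 1;  b_204 = 10;  b_205 = 10;  b_206 = 3
  b_207 = 9;  b_208 = 7;  b_209 = 3;  b_210 = 8;  b_211 = 5;  b_212 = 9
  b_213 = 1;  b_214 = 8;  b_215 = 0;  b_216 = 4;  b_217 = 9;  b_218 = 9
  b_219 = 0;  b_220 = 7;  b_221 = 6;  b_222 = 2;  b_223 = 9;  b_224 = 3
  b_225 = 6;  b_226 = 10;  b_227 = 10;  b_228 = 10;  b_229 = 9;  b_230 = 9
  b_231 = 4;  b_232 = 7;  b_233 = 4;  b_234 = 1;  b_235 = 10;  b_236 = 4
  b_237 = 3;  b_238 = 1
b_239 = 0·1 + 5·3 + 8·4 = 3
b_240 = 0·3 + 5·1 + 8·3 = 7

7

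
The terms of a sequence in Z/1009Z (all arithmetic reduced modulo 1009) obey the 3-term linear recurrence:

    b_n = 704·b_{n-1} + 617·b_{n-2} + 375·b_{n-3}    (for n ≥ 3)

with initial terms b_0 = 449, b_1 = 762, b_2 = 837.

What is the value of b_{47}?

774

b_3 = 704·837 + 617·762 + 375·449 = 833
b_4 = 704·833 + 617·837 + 375·762 = 227
b_5 = 704·227 + 617·833 + 375·837 = 842
b_6 = 704·842 + 617·227 + 375·833 = 887
b_7 = 704·887 + 617·842 + 375·227 = 125
b_8 = 704·125 + 617·887 + 375·842 = 551
b_9 = 704·551 + 617·125 + 375·887 = 544
b_10 = 704·544 + 617·551 + 375·125 = 960
b_11 = 704·960 + 617·544 + 375·551 = 250
b_12 = 704·250 + 617·960 + 375·544 = 653
b_13 = 704·653 + 617·250 + 375·960 = 277
b_14 = 704·277 + 617·653 + 375·250 = 494
b_15 = 704·494 + 617·277 + 375·653 = 756
b_16 = 704·756 + 617·494 + 375·277 = 509
b_17 = 704·509 + 617·756 + 375·494 = 29
b_18 = 704·29 + 617·509 + 375·756 = 461
b_19 = 704·461 + 617·29 + 375·509 = 560
b_20 = 704·560 + 617·461 + 375·29 = 405
b_21 = 704·405 + 617·560 + 375·461 = 351
b_22 = 704·351 + 617·405 + 375·560 = 689
b_23 = 704·689 + 617·351 + 375·405 = 893
b_24 = 704·893 + 617·689 + 375·351 = 844
b_25 = 704·844 + 617·893 + 375·689 = 13
b_26 = 704·13 + 617·844 + 375·893 = 62
b_27 = 704·62 + 617·13 + 375·844 = 893
b_28 = 704·893 + 617·62 + 375·13 = 816
b_29 = 704·816 + 617·893 + 375·62 = 453
b_30 = 704·453 + 617·816 + 375·893 = 945
b_31 = 704·945 + 617·453 + 375·816 = 630
b_32 = 704·630 + 617·945 + 375·453 = 795
b_33 = 704·795 + 617·630 + 375·945 = 146
b_34 = 704·146 + 617·795 + 375·630 = 151
b_35 = 704·151 + 617·146 + 375·795 = 101
b_36 = 704·101 + 617·151 + 375·146 = 68
b_37 = 704·68 + 617·101 + 375·151 = 329
b_38 = 704·329 + 617·68 + 375·101 = 675
b_39 = 704·675 + 617·329 + 375·68 = 420
b_40 = 704·420 + 617·675 + 375·329 = 78
b_41 = 704·78 + 617·420 + 375·675 = 119
b_42 = 704·119 + 617·78 + 375·420 = 828
b_43 = 704·828 + 617·119 + 375·78 = 474
b_44 = 704·474 + 617·828 + 375·119 = 268
b_45 = 704·268 + 617·474 + 375·828 = 574
b_46 = 704·574 + 617·268 + 375·474 = 542
b_47 = 704·542 + 617·574 + 375·268 = 774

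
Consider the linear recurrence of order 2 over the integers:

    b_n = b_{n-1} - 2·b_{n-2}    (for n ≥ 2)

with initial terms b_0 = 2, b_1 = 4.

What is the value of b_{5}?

b_2 = 1·4 + -2·2 = 0
b_3 = 1·0 + -2·4 = -8
b_4 = 1·-8 + -2·0 = -8
b_5 = 1·-8 + -2·-8 = 8

8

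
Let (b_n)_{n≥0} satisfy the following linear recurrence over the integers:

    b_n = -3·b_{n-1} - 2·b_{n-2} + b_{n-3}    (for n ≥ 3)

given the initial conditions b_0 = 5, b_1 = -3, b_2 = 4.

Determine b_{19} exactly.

b_3 = -3·4 + -2·-3 + 1·5 = -1
b_4 = -3·-1 + -2·4 + 1·-3 = -8
b_5 = -3·-8 + -2·-1 + 1·4 = 30
b_6 = -3·30 + -2·-8 + 1·-1 = -75
b_7 = -3·-75 + -2·30 + 1·-8 = 157
b_8 = -3·157 + -2·-75 + 1·30 = -291
b_9 = -3·-291 + -2·157 + 1·-75 = 484
b_10 = -3·484 + -2·-291 + 1·157 = -713
b_11 = -3·-713 + -2·484 + 1·-291 = 880
b_12 = -3·880 + -2·-713 + 1·484 = -730
b_13 = -3·-730 + -2·880 + 1·-713 = -283
b_14 = -3·-283 + -2·-730 + 1·880 = 3189
b_15 = -3·3189 + -2·-283 + 1·-730 = -9731
b_16 = -3·-9731 + -2·3189 + 1·-283 = 22532
b_17 = -3·22532 + -2·-9731 + 1·3189 = -44945
b_18 = -3·-44945 + -2·22532 + 1·-9731 = 80040
b_19 = -3·80040 + -2·-44945 + 1·22532 = -127698

-127698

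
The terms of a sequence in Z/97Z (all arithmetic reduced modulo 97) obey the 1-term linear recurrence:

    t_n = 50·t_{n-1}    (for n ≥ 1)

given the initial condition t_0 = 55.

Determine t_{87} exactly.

t_1 = 50·55 = 34
t_2 = 50·34 = 51
t_3 = 50·51 = 28
t_4 = 50·28 = 42
t_5 = 50·42 = 63
t_6 = 50·63 = 46
t_7 = 50·46 = 69
t_8 = 50·69 = 55
(t_8) = (55) = (t_0), so the sequence has period 8.
87 ≡ 7 (mod 8), hence t_87 = t_7 = 69.

69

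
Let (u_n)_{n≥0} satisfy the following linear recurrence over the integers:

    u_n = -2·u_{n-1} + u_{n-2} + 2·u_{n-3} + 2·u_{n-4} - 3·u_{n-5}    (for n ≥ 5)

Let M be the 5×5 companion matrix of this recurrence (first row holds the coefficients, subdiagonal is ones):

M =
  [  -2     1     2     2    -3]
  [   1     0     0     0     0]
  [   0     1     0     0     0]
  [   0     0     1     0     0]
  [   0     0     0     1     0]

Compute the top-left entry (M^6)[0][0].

(M^6)[0][0] is the top entry after applying M 6 times to the unit state (1, 0, 0, 0, 0). Equivalently it is h_{10} for the auxiliary sequence (h_n) obeying the same recurrence with h_4 = 1 and h_i = 0 for 0 ≤ i < 4:
h_5 = -2·1 + 1·0 + 2·0 + 2·0 + -3·0 = -2
h_6 = -2·-2 + 1·1 + 2·0 + 2·0 + -3·0 = 5
h_7 = -2·5 + 1·-2 + 2·1 + 2·0 + -3·0 = -10
h_8 = -2·-10 + 1·5 + 2·-2 + 2·1 + -3·0 = 23
h_9 = -2·23 + 1·-10 + 2·5 + 2·-2 + -3·1 = -53
h_10 = -2·-53 + 1·23 + 2·-10 + 2·5 + -3·-2 = 125

125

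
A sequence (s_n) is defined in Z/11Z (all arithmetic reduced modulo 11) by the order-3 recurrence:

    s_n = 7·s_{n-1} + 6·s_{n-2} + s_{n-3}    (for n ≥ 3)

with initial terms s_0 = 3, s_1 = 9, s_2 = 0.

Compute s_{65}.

1

s_3 = 7·0 + 6·9 + 1·3 = 2
s_4 = 7·2 + 6·0 + 1·9 = 1
s_5 = 7·1 + 6·2 + 1·0 = 8
s_6 = 7·8 + 6·1 + 1·2 = 9
s_7 = 7·9 + 6·8 + 1·1 = 2
s_8 = 7·2 + 6·9 + 1·8 = 10
s_9 = 7·10 + 6·2 + 1·9 = 3
s_10 = 7·3 + 6·10 + 1·2 = 6
s_11 = 7·6 + 6·3 + 1·10 = 4
s_12 = 7·4 + 6·6 + 1·3 = 1
s_13 = 7·1 + 6·4 + 1·6 = 4
s_14 = 7·4 + 6·1 + 1·4 = 5
s_15 = 7·5 + 6·4 + 1·1 = 5
s_16 = 7·5 + 6·5 + 1·4 = 3
s_17 = 7·3 + 6·5 + 1·5 = 1
s_18 = 7·1 + 6·3 + 1·5 = 8
s_19 = 7·8 + 6·1 + 1·3 = 10
s_20 = 7·10 + 6·8 + 1·1 = 9
s_21 = 7·9 + 6·10 + 1·8 = 10
s_22 = 7·10 + 6·9 + 1·10 = 2
s_23 = 7·2 + 6·10 + 1·9 = 6
s_24 = 7·6 + 6·2 + 1·10 = 9
s_25 = 7·9 + 6·6 + 1·2 = 2
s_26 = 7·2 + 6·9 + 1·6 = 8
s_27 = 7·8 + 6·2 + 1·9 = 0
s_28 = 7·0 + 6·8 + 1·2 = 6
s_29 = 7·6 + 6·0 + 1·8 = 6
s_30 = 7·6 + 6·6 + 1·0 = 1
s_31 = 7·1 + 6·6 + 1·6 = 5
s_32 = 7·5 + 6·1 + 1·6 = 3
s_33 = 7·3 + 6·5 + 1·1 = 8
s_34 = 7·8 + 6·3 + 1·5 = 2
s_35 = 7·2 + 6·8 + 1·3 = 10
s_36 = 7·10 + 6·2 + 1·8 = 2
s_37 = 7·2 + 6·10 + 1·2 = 10
s_38 = 7·10 + 6·2 + 1·10 = 4
s_39 = 7·4 + 6·10 + 1·2 = 2
s_40 = 7·2 + 6·4 + 1·10 = 4
s_41 = 7·4 + 6·2 + 1·4 = 0
s_42 = 7·0 + 6·4 + 1·2 = 4
s_43 = 7·4 + 6·0 + 1·4 = 10
s_44 = 7·10 + 6·4 + 1·0 = 6
s_45 = 7·6 + 6·10 + 1·4 = 7
s_46 = 7·7 + 6·6 + 1·10 = 7
s_47 = 7·7 + 6·7 + 1·6 = 9
s_48 = 7·9 + 6·7 + 1·7 = 2
s_49 = 7·2 + 6·9 + 1·7 = 9
s_50 = 7·9 + 6·2 + 1·9 = 7
s_51 = 7·7 + 6·9 + 1·2 = 6
s_52 = 7·6 + 6·7 + 1·9 = 5
s_53 = 7·5 + 6·6 + 1·7 = 1
s_54 = 7·1 + 6·5 + 1·6 = 10
s_55 = 7·10 + 6·1 + 1·5 = 4
s_56 = 7·4 + 6·10 + 1·1 = 1
s_57 = 7·1 + 6·4 + 1·10 = 8
s_58 = 7·8 + 6·1 + 1·4 = 0
s_59 = 7·0 + 6·8 + 1·1 = 5
s_60 = 7·5 + 6·0 + 1·8 = 10
s_61 = 7·10 + 6·5 + 1·0 = 1
s_62 = 7·1 + 6·10 + 1·5 = 6
s_63 = 7·6 + 6·1 + 1·10 = 3
s_64 = 7·3 + 6·6 + 1·1 = 3
s_65 = 7·3 + 6·3 + 1·6 = 1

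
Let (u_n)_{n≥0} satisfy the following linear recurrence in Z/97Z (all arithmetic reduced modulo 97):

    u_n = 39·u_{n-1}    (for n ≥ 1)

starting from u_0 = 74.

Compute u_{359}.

89

u_1 = 39·74 = 73
u_2 = 39·73 = 34
u_3 = 39·34 = 65
u_4 = 39·65 = 13
u_5 = 39·13 = 22
u_6 = 39·22 = 82
u_7 = 39·82 = 94
u_8 = 39·94 = 77
u_9 = 39·77 = 93
u_10 = 39·93 = 38
u_11 = 39·38 = 27
u_12 = 39·27 = 83
u_13 = 39·83 = 36
u_14 = 39·36 = 46
u_15 = 39·46 = 48
u_16 = 39·48 = 29
u_17 = 39·29 = 64
u_18 = 39·64 = 71
u_19 = 39·71 = 53
u_20 = 39·53 = 30
u_21 = 39·30 = 6
u_22 = 39·6 = 40
u_23 = 39·40 = 8
u_24 = 39·8 = 21
u_25 = 39·21 = 43
u_26 = 39·43 = 28
u_27 = 39·28 = 25
u_28 = 39·25 = 5
u_29 = 39·5 = 1
u_30 = 39·1 = 39
u_31 = 39·39 = 66
u_32 = 39·66 = 52
u_33 = 39·52 = 88
u_34 = 39·88 = 37
u_35 = 39·37 = 85
u_36 = 39·85 = 17
u_37 = 39·17 = 81
u_38 = 39·81 = 55
u_39 = 39·55 = 11
u_40 = 39·11 = 41
u_41 = 39·41 = 47
u_42 = 39·47 = 87
u_43 = 39·87 = 95
u_44 = 39·95 = 19
u_45 = 39·19 = 62
u_46 = 39·62 = 90
u_47 = 39·90 = 18
u_48 = 39·18 = 23
u_49 = 39·23 = 24
u_50 = 39·24 = 63
u_51 = 39·63 = 32
u_52 = 39·32 = 84
u_53 = 39·84 = 75
u_54 = 39·75 = 15
u_55 = 39·15 = 3
u_56 = 39·3 = 20
u_57 = 39·20 = 4
u_58 = 39·4 = 59
u_59 = 39·59 = 70
u_60 = 39·70 = 14
u_61 = 39·14 = 61
u_62 = 39·61 = 51
u_63 = 39·51 = 49
u_64 = 39·49 = 68
u_65 = 39·68 = 33
u_66 = 39·33 = 26
u_67 = 39·26 = 44
u_68 = 39·44 = 67
u_69 = 39·67 = 91
u_70 = 39·91 = 57
u_71 = 39·57 = 89
u_72 = 39·89 = 76
u_73 = 39·76 = 54
u_74 = 39·54 = 69
u_75 = 39·69 = 72
u_76 = 39·72 = 92
u_77 = 39·92 = 96
u_78 = 39·96 = 58
u_79 = 39·58 = 31
u_80 = 39·31 = 45
u_81 = 39·45 = 9
u_82 = 39·9 = 60
u_83 = 39·60 = 12
u_84 = 39·12 = 80
u_85 = 39·80 = 16
u_86 = 39·16 = 42
u_87 = 39·42 = 86
u_88 = 39·86 = 56
u_89 = 39·56 = 50
u_90 = 39·50 = 10
u_91 = 39·10 = 2
u_92 = 39·2 = 78
u_93 = 39·78 = 35
u_94 = 39·35 = 7
u_95 = 39·7 = 79
u_96 = 39·79 = 74
(u_96) = (74) = (u_0), so the sequence has period 96.
359 ≡ 71 (mod 96), hence u_359 = u_71 = 89.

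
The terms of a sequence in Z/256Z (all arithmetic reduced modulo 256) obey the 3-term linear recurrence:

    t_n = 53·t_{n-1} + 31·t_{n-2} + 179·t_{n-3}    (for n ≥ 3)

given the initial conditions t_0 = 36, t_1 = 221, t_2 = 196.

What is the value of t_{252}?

190

t_3 = 53·196 + 31·221 + 179·36 = 131
t_4 = 53·131 + 31·196 + 179·221 = 98
t_5 = 53·98 + 31·131 + 179·196 = 51
t_6 = 53·51 + 31·98 + 179·131 = 6
t_7 = 53·6 + 31·51 + 179·98 = 241
t_8 = 53·241 + 31·6 + 179·51 = 72
Continuing the recurrence:
  t_9 = 73;  t_10 = 88;  t_11 = 103;  t_12 = 6;  t_13 = 63;  t_14 = 202
  t_15 = 165;  t_16 = 172;  t_17 = 213;  t_18 = 76;  t_19 = 203;  t_20 = 42
  t_21 = 107;  t_22 = 46;  t_23 = 217;  t_24 = 80;  t_25 = 1;  t_26 = 160
  t_27 = 47;  t_28 = 206;  t_29 = 55;  t_30 = 50;  t_31 = 13;  t_32 = 52
  t_33 = 77;  t_34 = 84;  t_35 = 19;  t_36 = 242;  t_37 = 35;  t_38 = 214
  t_39 = 193;  t_40 = 88;  t_41 = 57;  t_42 = 104;  t_43 = 247;  t_44 = 150
  t_45 = 175;  t_46 = 26;  t_47 = 117;  t_48 = 188;  t_49 = 69;  t_50 = 220
  t_51 = 91;  t_52 = 186;  t_53 = 91;  t_54 = 254;  t_55 = 169;  t_56 = 96
  t_57 = 241;  t_58 = 176;  t_59 = 191;  t_60 = 94;  t_61 = 167;  t_62 = 130
  t_63 = 221;  t_64 = 68;  t_65 = 189;  t_66 = 228;  t_67 = 163;  t_68 = 130
  t_69 = 19;  t_70 = 166;  t_71 = 145;  t_72 = 104;  t_73 = 41;  t_74 = 120
  t_75 = 135;  t_76 = 38;  t_77 = 31;  t_78 = 106;  t_79 = 69;  t_80 = 204
  t_81 = 181;  t_82 = 108;  t_83 = 235;  t_84 = 74;  t_85 = 75;  t_86 = 206
  t_87 = 121;  t_88 = 112;  t_89 = 225;  t_90 = 192;  t_91 = 79;  t_92 = 238
  t_93 = 23;  t_94 = 210;  t_95 = 173;  t_96 = 84;  t_97 = 45;  t_98 = 116
  t_99 = 51;  t_100 = 18;  t_101 = 3;  t_102 = 118;  t_103 = 97;  t_104 = 120
  t_105 = 25;  t_106 = 136;  t_107 = 23;  t_108 = 182;  t_109 = 143;  t_110 = 186
  t_111 = 21;  t_112 = 220;  t_113 = 37;  t_114 = 252;  t_115 = 123;  t_116 = 218
  t_117 = 59;  t_118 = 158;  t_119 = 73;  t_120 = 128;  t_121 = 209;  t_122 = 208
  t_123 = 223;  t_124 = 126;  t_125 = 135;  t_126 = 34;  t_127 = 125;  t_128 = 100
  t_129 = 157;  t_130 = 4;  t_131 = 195;  t_132 = 162;  t_133 = 243;  t_134 = 70
  t_135 = 49;  t_136 = 136;  t_137 = 9;  t_138 = 152;  t_139 = 167;  t_140 = 70
  t_141 = 255;  t_142 = 10;  t_143 = 229;  t_144 = 236;  t_145 = 149;  t_146 = 140
  t_147 = 11;  t_148 = 106;  t_149 = 43;  t_150 = 110;  t_151 = 25;  t_152 = 144
  t_153 = 193;  t_154 = 224;  t_155 = 111;  t_156 = 14;  t_157 = 247;  t_158 = 114
  t_159 = 77;  t_160 = 116;  t_161 = 13;  t_162 = 148;  t_163 = 83;  t_164 = 50
  t_165 = 227;  t_166 = 22;  t_167 = 1;  t_168 = 152;  t_169 = 249;  t_170 = 168
  t_171 = 55;  t_172 = 214;  t_173 = 111;  t_174 = 90;  t_175 = 181;  t_176 = 252
  t_177 = 5;  t_178 = 28;  t_179 = 155;  t_180 = 250;  t_181 = 27;  t_182 = 62
  t_183 = 233;  t_184 = 160;  t_185 = 177;  t_186 = 240;  t_187 = 255;  t_188 = 158
  t_189 = 103;  t_190 = 194;  t_191 = 29;  t_192 = 132;  t_193 = 125;  t_194 = 36
  t_195 = 227;  t_196 = 194;  t_197 = 211;  t_198 = 230;  t_199 = 209;  t_200 = 168
  t_201 = 233;  t_202 = 184;  t_203 = 199;  t_204 = 102;  t_205 = 223;  t_206 = 170
  t_207 = 133;  t_208 = 12;  t_209 = 117;  t_210 = 172;  t_211 = 43;  t_212 = 138
  t_213 = 11;  t_214 = 14;  t_215 = 185;  t_216 = 176;  t_217 = 161;  t_218 = 0
  t_219 = 143;  t_220 = 46;  t_221 = 215;  t_222 = 18;  t_223 = 237;  t_224 = 148
  t_225 = 237;  t_226 = 180;  t_227 = 115;  t_228 = 82;  t_229 = 195;  t_230 = 182
  t_231 = 161;  t_232 = 184;  t_233 = 217;  t_234 = 200;  t_235 = 87;  t_236 = 246
  t_237 = 79;  t_238 = 250;  t_239 = 85;  t_240 = 28;  t_241 = 229;  t_242 = 60
  t_243 = 187;  t_244 = 26;  t_245 = 251;  t_246 = 222;  t_247 = 137;  t_248 = 192
  t_249 = 145;  t_250 = 16
t_251 = 53·16 + 31·145 + 179·192 = 31
t_252 = 53·31 + 31·16 + 179·145 = 190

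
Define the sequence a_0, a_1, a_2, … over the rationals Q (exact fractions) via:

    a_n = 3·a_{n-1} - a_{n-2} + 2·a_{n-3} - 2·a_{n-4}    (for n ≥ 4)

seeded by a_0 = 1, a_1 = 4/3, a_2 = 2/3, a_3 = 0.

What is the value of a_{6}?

-16/3

a_4 = 3·0 + -1·2/3 + 2·4/3 + -2·1 = 0
a_5 = 3·0 + -1·0 + 2·2/3 + -2·4/3 = -4/3
a_6 = 3·-4/3 + -1·0 + 2·0 + -2·2/3 = -16/3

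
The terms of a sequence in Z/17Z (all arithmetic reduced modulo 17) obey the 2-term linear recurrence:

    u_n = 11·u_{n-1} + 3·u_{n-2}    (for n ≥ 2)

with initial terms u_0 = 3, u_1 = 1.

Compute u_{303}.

u_2 = 11·1 + 3·3 = 3
u_3 = 11·3 + 3·1 = 2
u_4 = 11·2 + 3·3 = 14
u_5 = 11·14 + 3·2 = 7
u_6 = 11·7 + 3·14 = 0
u_7 = 11·0 + 3·7 = 4
Continuing the recurrence:
  u_8 = 10;  u_9 = 3;  u_10 = 12;  u_11 = 5;  u_12 = 6;  u_13 = 13
  u_14 = 8;  u_15 = 8;  u_16 = 10;  u_17 = 15;  u_18 = 8;  u_19 = 14
  u_20 = 8;  u_21 = 11;  u_22 = 9;  u_23 = 13;  u_24 = 0;  u_25 = 5
  u_26 = 4;  u_27 = 8;  u_28 = 15;  u_29 = 2;  u_30 = 16;  u_31 = 12
  u_32 = 10;  u_33 = 10;  u_34 = 4;  u_35 = 6;  u_36 = 10;  u_37 = 9
  u_38 = 10;  u_39 = 1;  u_40 = 7;  u_41 = 12;  u_42 = 0;  u_43 = 2
  u_44 = 5;  u_45 = 10;  u_46 = 6;  u_47 = 11;  u_48 = 3;  u_49 = 15
  u_50 = 4;  u_51 = 4;  u_52 = 5;  u_53 = 16;  u_54 = 4;  u_55 = 7
  u_56 = 4;  u_57 = 14;  u_58 = 13;  u_59 = 15;  u_60 = 0;  u_61 = 11
  u_62 = 2;  u_63 = 4;  u_64 = 16;  u_65 = 1;  u_66 = 8;  u_67 = 6
  u_68 = 5;  u_69 = 5;  u_70 = 2;  u_71 = 3;  u_72 = 5;  u_73 = 13
  u_74 = 5;  u_75 = 9;  u_76 = 12;  u_77 = 6;  u_78 = 0;  u_79 = 1
  u_80 = 11;  u_81 = 5;  u_82 = 3;  u_83 = 14;  u_84 = 10;  u_85 = 16
  u_86 = 2;  u_87 = 2;  u_88 = 11;  u_89 = 8;  u_90 = 2;  u_91 = 12
  u_92 = 2;  u_93 = 7;  u_94 = 15;  u_95 = 16;  u_96 = 0;  u_97 = 14
  u_98 = 1;  u_99 = 2;  u_100 = 8;  u_101 = 9;  u_102 = 4;  u_103 = 3
  u_104 = 11;  u_105 = 11;  u_106 = 1;  u_107 = 10;  u_108 = 11;  u_109 = 15
  u_110 = 11;  u_111 = 13;  u_112 = 6;  u_113 = 3;  u_114 = 0;  u_115 = 9
  u_116 = 14;  u_117 = 11;  u_118 = 10;  u_119 = 7;  u_120 = 5;  u_121 = 8
  u_122 = 1;  u_123 = 1;  u_124 = 14;  u_125 = 4;  u_126 = 1;  u_127 = 6
  u_128 = 1;  u_129 = 12;  u_130 = 16;  u_131 = 8;  u_132 = 0;  u_133 = 7
  u_134 = 9;  u_135 = 1;  u_136 = 4;  u_137 = 13;  u_138 = 2;  u_139 = 10
  u_140 = 14;  u_141 = 14;  u_142 = 9;  u_143 = 5;  u_144 = 14;  u_145 = 16
  u_146 = 14;  u_147 = 15;  u_148 = 3;  u_149 = 10;  u_150 = 0;  u_151 = 13
  u_152 = 7;  u_153 = 14;  u_154 = 5;  u_155 = 12;  u_156 = 11;  u_157 = 4
  u_158 = 9;  u_159 = 9;  u_160 = 7;  u_161 = 2;  u_162 = 9;  u_163 = 3
  u_164 = 9;  u_165 = 6;  u_166 = 8;  u_167 = 4;  u_168 = 0;  u_169 = 12
  u_170 = 13;  u_171 = 9;  u_172 = 2;  u_173 = 15;  u_174 = 1;  u_175 = 5
  u_176 = 7;  u_177 = 7;  u_178 = 13;  u_179 = 11;  u_180 = 7;  u_181 = 8
  u_182 = 7;  u_183 = 16;  u_184 = 10;  u_185 = 5;  u_186 = 0;  u_187 = 15
  u_188 = 12;  u_189 = 7;  u_190 = 11;  u_191 = 6;  u_192 = 14;  u_193 = 2
  u_194 = 13;  u_195 = 13;  u_196 = 12;  u_197 = 1;  u_198 = 13;  u_199 = 10
  u_200 = 13;  u_201 = 3;  u_202 = 4;  u_203 = 2;  u_204 = 0;  u_205 = 6
  u_206 = 15;  u_207 = 13;  u_208 = 1;  u_209 = 16;  u_210 = 9;  u_211 = 11
  u_212 = 12;  u_213 = 12;  u_214 = 15;  u_215 = 14;  u_216 = 12;  u_217 = 4
  u_218 = 12;  u_219 = 8;  u_220 = 5;  u_221 = 11;  u_222 = 0;  u_223 = 16
  u_224 = 6;  u_225 = 12;  u_226 = 14;  u_227 = 3;  u_228 = 7;  u_229 = 1
  u_230 = 15;  u_231 = 15;  u_232 = 6;  u_233 = 9;  u_234 = 15;  u_235 = 5
  u_236 = 15;  u_237 = 10;  u_238 = 2;  u_239 = 1;  u_240 = 0;  u_241 = 3
  u_242 = 16;  u_243 = 15;  u_244 = 9;  u_245 = 8;  u_246 = 13;  u_247 = 14
  u_248 = 6;  u_249 = 6;  u_250 = 16;  u_251 = 7;  u_252 = 6;  u_253 = 2
  u_254 = 6;  u_255 = 4;  u_256 = 11;  u_257 = 14;  u_258 = 0;  u_259 = 8
  u_260 = 3;  u_261 = 6;  u_262 = 7;  u_263 = 10;  u_264 = 12;  u_265 = 9
  u_266 = 16;  u_267 = 16;  u_268 = 3;  u_269 = 13;  u_270 = 16;  u_271 = 11
  u_272 = 16;  u_273 = 5;  u_274 = 1;  u_275 = 9;  u_276 = 0;  u_277 = 10
  u_278 = 8;  u_279 = 16;  u_280 = 13;  u_281 = 4;  u_282 = 15;  u_283 = 7
  u_284 = 3;  u_285 = 3;  u_286 = 8;  u_287 = 12;  u_288 = 3;  u_289 = 1
  u_290 = 3;  u_291 = 2;  u_292 = 14;  u_293 = 7;  u_294 = 0;  u_295 = 4
  u_296 = 10;  u_297 = 3;  u_298 = 12;  u_299 = 5;  u_300 = 6;  u_301 = 13
u_302 = 11·13 + 3·6 = 8
u_303 = 11·8 + 3·13 = 8

8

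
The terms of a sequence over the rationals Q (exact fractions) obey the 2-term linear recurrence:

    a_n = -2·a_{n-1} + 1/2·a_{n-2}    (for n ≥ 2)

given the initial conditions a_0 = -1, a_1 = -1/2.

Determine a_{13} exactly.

-470449/128

a_2 = -2·-1/2 + 1/2·-1 = 1/2
a_3 = -2·1/2 + 1/2·-1/2 = -5/4
a_4 = -2·-5/4 + 1/2·1/2 = 11/4
a_5 = -2·11/4 + 1/2·-5/4 = -49/8
a_6 = -2·-49/8 + 1/2·11/4 = 109/8
a_7 = -2·109/8 + 1/2·-49/8 = -485/16
a_8 = -2·-485/16 + 1/2·109/8 = 1079/16
a_9 = -2·1079/16 + 1/2·-485/16 = -4801/32
a_10 = -2·-4801/32 + 1/2·1079/16 = 10681/32
a_11 = -2·10681/32 + 1/2·-4801/32 = -47525/64
a_12 = -2·-47525/64 + 1/2·10681/32 = 105731/64
a_13 = -2·105731/64 + 1/2·-47525/64 = -470449/128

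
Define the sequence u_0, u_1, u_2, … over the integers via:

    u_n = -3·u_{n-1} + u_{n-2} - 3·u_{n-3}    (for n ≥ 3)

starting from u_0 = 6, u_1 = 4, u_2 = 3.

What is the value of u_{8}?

u_3 = -3·3 + 1·4 + -3·6 = -23
u_4 = -3·-23 + 1·3 + -3·4 = 60
u_5 = -3·60 + 1·-23 + -3·3 = -212
u_6 = -3·-212 + 1·60 + -3·-23 = 765
u_7 = -3·765 + 1·-212 + -3·60 = -2687
u_8 = -3·-2687 + 1·765 + -3·-212 = 9462

9462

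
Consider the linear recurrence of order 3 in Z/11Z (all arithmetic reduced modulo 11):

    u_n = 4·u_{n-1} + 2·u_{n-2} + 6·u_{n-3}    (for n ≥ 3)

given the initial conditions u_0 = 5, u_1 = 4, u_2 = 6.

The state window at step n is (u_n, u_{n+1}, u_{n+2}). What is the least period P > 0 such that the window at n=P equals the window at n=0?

120

n=0: window = (5, 4, 6)
n=1: window = (4, 6, 7)
n=2: window = (6, 7, 9)
n=3: window = (7, 9, 9)
n=4: window = (9, 9, 8)
n=5: window = (9, 8, 5)
n=6: window = (8, 5, 2)
n=7: window = (5, 2, 0)
n=8: window = (2, 0, 1)
n=9: window = (0, 1, 5)
n=10: window = (1, 5, 0)
n=11: window = (5, 0, 5)
n=12: window = (0, 5, 6)
n=13: window = (5, 6, 1)
n=14: window = (6, 1, 2)
n=15: window = (1, 2, 2)
n=16: window = (2, 2, 7)
n=17: window = (2, 7, 0)
n=18: window = (7, 0, 4)
n=19: window = (0, 4, 3)
n=20: window = (4, 3, 9)
n=21: window = (3, 9, 0)
n=22: window = (9, 0, 3)
n=23: window = (0, 3, 0)
n=24: window = (3, 0, 6)
n=25: window = (0, 6, 9)
n=26: window = (6, 9, 4)
n=27: window = (9, 4, 4)
n=28: window = (4, 4, 1)
n=29: window = (4, 1, 3)
n=30: window = (1, 3, 5)
n=31: window = (3, 5, 10)
n=32: window = (5, 10, 2)
n=33: window = (10, 2, 3)
n=34: window = (2, 3, 10)
n=35: window = (3, 10, 3)
n=36: window = (10, 3, 6)
n=37: window = (3, 6, 2)
n=38: window = (6, 2, 5)
n=39: window = (2, 5, 5)
n=40: window = (5, 5, 9)
…
n=118: window = (7, 4, 5)
n=119: window = (4, 5, 4)
n=120: window = (5, 4, 6)
window at n=120 equals window at n=0 → period = 120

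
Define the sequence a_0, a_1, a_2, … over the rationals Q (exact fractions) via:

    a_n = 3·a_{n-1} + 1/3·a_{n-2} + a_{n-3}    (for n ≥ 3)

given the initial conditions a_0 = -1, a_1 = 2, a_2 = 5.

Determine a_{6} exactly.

a_3 = 3·5 + 1/3·2 + 1·-1 = 44/3
a_4 = 3·44/3 + 1/3·5 + 1·2 = 143/3
a_5 = 3·143/3 + 1/3·44/3 + 1·5 = 1376/9
a_6 = 3·1376/9 + 1/3·143/3 + 1·44/3 = 4403/9

4403/9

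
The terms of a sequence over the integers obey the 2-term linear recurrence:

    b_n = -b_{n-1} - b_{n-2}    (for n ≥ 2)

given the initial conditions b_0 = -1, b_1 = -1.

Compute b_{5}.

2

b_2 = -1·-1 + -1·-1 = 2
b_3 = -1·2 + -1·-1 = -1
b_4 = -1·-1 + -1·2 = -1
b_5 = -1·-1 + -1·-1 = 2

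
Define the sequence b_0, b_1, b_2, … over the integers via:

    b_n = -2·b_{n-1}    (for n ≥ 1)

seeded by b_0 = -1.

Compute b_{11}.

b_1 = -2·-1 = 2
b_2 = -2·2 = -4
b_3 = -2·-4 = 8
b_4 = -2·8 = -16
b_5 = -2·-16 = 32
b_6 = -2·32 = -64
b_7 = -2·-64 = 128
b_8 = -2·128 = -256
b_9 = -2·-256 = 512
b_10 = -2·512 = -1024
b_11 = -2·-1024 = 2048

2048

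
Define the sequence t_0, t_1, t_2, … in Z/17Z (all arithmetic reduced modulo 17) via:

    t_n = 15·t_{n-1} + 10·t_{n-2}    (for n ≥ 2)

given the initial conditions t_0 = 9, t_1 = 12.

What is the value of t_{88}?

8

t_2 = 15·12 + 10·9 = 15
t_3 = 15·15 + 10·12 = 5
t_4 = 15·5 + 10·15 = 4
t_5 = 15·4 + 10·5 = 8
t_6 = 15·8 + 10·4 = 7
t_7 = 15·7 + 10·8 = 15
t_8 = 15·15 + 10·7 = 6
t_9 = 15·6 + 10·15 = 2
t_10 = 15·2 + 10·6 = 5
t_11 = 15·5 + 10·2 = 10
t_12 = 15·10 + 10·5 = 13
t_13 = 15·13 + 10·10 = 6
t_14 = 15·6 + 10·13 = 16
t_15 = 15·16 + 10·6 = 11
t_16 = 15·11 + 10·16 = 2
t_17 = 15·2 + 10·11 = 4
t_18 = 15·4 + 10·2 = 12
t_19 = 15·12 + 10·4 = 16
t_20 = 15·16 + 10·12 = 3
t_21 = 15·3 + 10·16 = 1
t_22 = 15·1 + 10·3 = 11
t_23 = 15·11 + 10·1 = 5
t_24 = 15·5 + 10·11 = 15
t_25 = 15·15 + 10·5 = 3
t_26 = 15·3 + 10·15 = 8
t_27 = 15·8 + 10·3 = 14
t_28 = 15·14 + 10·8 = 1
t_29 = 15·1 + 10·14 = 2
t_30 = 15·2 + 10·1 = 6
t_31 = 15·6 + 10·2 = 8
t_32 = 15·8 + 10·6 = 10
t_33 = 15·10 + 10·8 = 9
t_34 = 15·9 + 10·10 = 14
t_35 = 15·14 + 10·9 = 11
t_36 = 15·11 + 10·14 = 16
t_37 = 15·16 + 10·11 = 10
t_38 = 15·10 + 10·16 = 4
t_39 = 15·4 + 10·10 = 7
t_40 = 15·7 + 10·4 = 9
t_41 = 15·9 + 10·7 = 1
t_42 = 15·1 + 10·9 = 3
t_43 = 15·3 + 10·1 = 4
t_44 = 15·4 + 10·3 = 5
t_45 = 15·5 + 10·4 = 13
t_46 = 15·13 + 10·5 = 7
t_47 = 15·7 + 10·13 = 14
t_48 = 15·14 + 10·7 = 8
t_49 = 15·8 + 10·14 = 5
t_50 = 15·5 + 10·8 = 2
t_51 = 15·2 + 10·5 = 12
t_52 = 15·12 + 10·2 = 13
t_53 = 15·13 + 10·12 = 9
t_54 = 15·9 + 10·13 = 10
t_55 = 15·10 + 10·9 = 2
t_56 = 15·2 + 10·10 = 11
t_57 = 15·11 + 10·2 = 15
t_58 = 15·15 + 10·11 = 12
t_59 = 15·12 + 10·15 = 7
t_60 = 15·7 + 10·12 = 4
t_61 = 15·4 + 10·7 = 11
t_62 = 15·11 + 10·4 = 1
t_63 = 15·1 + 10·11 = 6
t_64 = 15·6 + 10·1 = 15
t_65 = 15·15 + 10·6 = 13
t_66 = 15·13 + 10·15 = 5
t_67 = 15·5 + 10·13 = 1
t_68 = 15·1 + 10·5 = 14
t_69 = 15·14 + 10·1 = 16
t_70 = 15·16 + 10·14 = 6
t_71 = 15·6 + 10·16 = 12
t_72 = 15·12 + 10·6 = 2
t_73 = 15·2 + 10·12 = 14
t_74 = 15·14 + 10·2 = 9
t_75 = 15·9 + 10·14 = 3
t_76 = 15·3 + 10·9 = 16
t_77 = 15·16 + 10·3 = 15
t_78 = 15·15 + 10·16 = 11
t_79 = 15·11 + 10·15 = 9
t_80 = 15·9 + 10·11 = 7
t_81 = 15·7 + 10·9 = 8
t_82 = 15·8 + 10·7 = 3
t_83 = 15·3 + 10·8 = 6
t_84 = 15·6 + 10·3 = 1
t_85 = 15·1 + 10·6 = 7
t_86 = 15·7 + 10·1 = 13
t_87 = 15·13 + 10·7 = 10
t_88 = 15·10 + 10·13 = 8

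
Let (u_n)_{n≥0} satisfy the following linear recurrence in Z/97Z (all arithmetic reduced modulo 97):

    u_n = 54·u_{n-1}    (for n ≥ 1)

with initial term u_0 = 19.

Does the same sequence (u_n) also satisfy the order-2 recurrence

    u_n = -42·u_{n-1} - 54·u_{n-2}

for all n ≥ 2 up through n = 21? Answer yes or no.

Terms u_0..u_21: 19, 56, 17, 45, 5, 76, 30, 68, 83, 20, 13, 23, 78, 41, 80, 52, 92, 21, 67, 29, 14, 77
n=2: candidate gives 17, actual u_2 = 17 ✓
n=3: candidate gives 45, actual u_3 = 45 ✓
n=4: candidate gives 5, actual u_4 = 5 ✓
n=5: candidate gives 76, actual u_5 = 76 ✓
n=6: candidate gives 30, actual u_6 = 30 ✓
n=7: candidate gives 68, actual u_7 = 68 ✓
n=8: candidate gives 83, actual u_8 = 83 ✓
n=9: candidate gives 20, actual u_9 = 20 ✓
n=10: candidate gives 13, actual u_10 = 13 ✓
n=11: candidate gives 23, actual u_11 = 23 ✓
n=12: candidate gives 78, actual u_12 = 78 ✓
n=13: candidate gives 41, actual u_13 = 41 ✓
n=14: candidate gives 80, actual u_14 = 80 ✓
n=15: candidate gives 52, actual u_15 = 52 ✓
n=16: candidate gives 92, actual u_16 = 92 ✓
n=17: candidate gives 21, actual u_17 = 21 ✓
n=18: candidate gives 67, actual u_18 = 67 ✓
n=19: candidate gives 29, actual u_19 = 29 ✓
n=20: candidate gives 14, actual u_20 = 14 ✓
n=21: candidate gives 77, actual u_21 = 77 ✓

yes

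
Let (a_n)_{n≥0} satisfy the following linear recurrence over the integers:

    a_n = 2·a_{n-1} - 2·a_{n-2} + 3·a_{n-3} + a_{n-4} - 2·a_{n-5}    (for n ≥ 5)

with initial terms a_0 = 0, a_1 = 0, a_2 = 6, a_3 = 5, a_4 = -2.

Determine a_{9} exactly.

a_5 = 2·-2 + -2·5 + 3·6 + 1·0 + -2·0 = 4
a_6 = 2·4 + -2·-2 + 3·5 + 1·6 + -2·0 = 33
a_7 = 2·33 + -2·4 + 3·-2 + 1·5 + -2·6 = 45
a_8 = 2·45 + -2·33 + 3·4 + 1·-2 + -2·5 = 24
a_9 = 2·24 + -2·45 + 3·33 + 1·4 + -2·-2 = 65

65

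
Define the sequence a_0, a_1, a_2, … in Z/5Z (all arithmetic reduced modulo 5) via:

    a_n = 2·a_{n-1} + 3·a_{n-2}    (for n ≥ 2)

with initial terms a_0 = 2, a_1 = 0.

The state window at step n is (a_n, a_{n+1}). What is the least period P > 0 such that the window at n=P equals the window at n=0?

4

n=0: window = (2, 0)
n=1: window = (0, 1)
n=2: window = (1, 2)
n=3: window = (2, 2)
n=4: window = (2, 0)
window at n=4 equals window at n=0 → period = 4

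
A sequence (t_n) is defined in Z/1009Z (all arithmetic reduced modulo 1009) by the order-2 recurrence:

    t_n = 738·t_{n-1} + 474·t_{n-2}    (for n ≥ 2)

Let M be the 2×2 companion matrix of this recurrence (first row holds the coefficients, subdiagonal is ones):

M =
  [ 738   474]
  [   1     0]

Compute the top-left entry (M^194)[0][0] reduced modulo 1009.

527

(M^194)[0][0] is the top entry after applying M 194 times to the unit state (1, 0). Equivalently it is h_{195} for the auxiliary sequence (h_n) obeying the same recurrence with h_1 = 1 and h_i = 0 for 0 ≤ i < 1:
h_2 = 738·1 + 474·0 = 738
h_3 = 738·738 + 474·1 = 258
h_4 = 738·258 + 474·738 = 401
h_5 = 738·401 + 474·258 = 504
h_6 = 738·504 + 474·401 = 13
h_7 = 738·13 + 474·504 = 276
Continuing the recurrence:
  h_8 = 987;  h_9 = 571;  h_10 = 307;  h_11 = 792;  h_12 = 507;  h_13 = 896
  h_14 = 529;  h_15 = 843;  h_16 = 95;  h_17 = 507;  h_18 = 461;  h_19 = 361
  h_20 = 612;  h_21 = 217;  h_22 = 220;  h_23 = 860;  h_24 = 372;  h_25 = 92
  h_26 = 46;  h_27 = 872;  h_28 = 409;  h_29 = 798;  h_30 = 815;  h_31 = 992
  h_32 = 434;  h_33 = 453;  h_34 = 215;  h_35 = 62;  h_36 = 352;  h_37 = 590
  h_38 = 904;  h_39 = 370;  h_40 = 301;  h_41 = 981;  h_42 = 930;  h_43 = 65
  h_44 = 434;  h_45 = 979;  h_46 = 947;  h_47 = 564;  h_48 = 397;  h_49 = 327
  h_50 = 679;  h_51 = 250;  h_52 = 837;  h_53 = 645;  h_54 = 972;  h_55 = 949
  h_56 = 740;  h_57 = 63;  h_58 = 717;  h_59 = 22;  h_60 = 926;  h_61 = 633
  h_62 = 1005;  h_63 = 444;  h_64 = 878;  h_65 = 770;  h_66 = 657;  h_67 = 268
  h_68 = 666;  h_69 = 23;  h_70 = 697;  h_71 = 608;  h_72 = 134;  h_73 = 637
  h_74 = 870;  h_75 = 583;  h_76 = 119;  h_77 = 924;  h_78 = 739;  h_79 = 592
  h_80 = 162;  h_81 = 600;  h_82 = 962;  h_83 = 491;  h_84 = 47;  h_85 = 35
  h_86 = 685;  h_87 = 467;  h_88 = 369;  h_89 = 279;  h_90 = 415;  h_91 = 610
  h_92 = 121;  h_93 = 63;  h_94 = 930;  h_95 = 821;  h_96 = 385;  h_97 = 281
  h_98 = 394;  h_99 = 186;  h_100 = 135;  h_101 = 120;  h_102 = 191;  h_103 = 74
  h_104 = 859;  h_105 = 51;  h_106 = 844;  h_107 = 277;  h_108 = 91;  h_109 = 692
  h_110 = 898;  h_111 = 903;  h_112 = 328;  h_113 = 110;  h_114 = 546;  h_115 = 29
  h_116 = 713;  h_117 = 125;  h_118 = 378;  h_119 = 199;  h_120 = 127;  h_121 = 378
  h_122 = 138;  h_123 = 514;  h_124 = 784;  h_125 = 902;  h_126 = 40;  h_127 = 1000
  h_128 = 210;  h_129 = 373;  h_130 = 475;  h_131 = 654;  h_132 = 493;  h_133 = 827
  h_134 = 484;  h_135 = 512;  h_136 = 863;  h_137 = 743;  h_138 = 864;  h_139 = 994
  h_140 = 920;  h_141 = 865;  h_142 = 874;  h_143 = 617;  h_144 = 873;  h_145 = 380
  h_146 = 50;  h_147 = 85;  h_148 = 665;  h_149 = 326;  h_150 = 848;  h_151 = 391
  h_152 = 354;  h_153 = 608;  h_154 = 1;  h_155 = 356;  h_156 = 862;  h_157 = 727
  h_158 = 690;  h_159 = 204;  h_160 = 355;  h_161 = 491;  h_162 = 903;  h_163 = 129
  h_164 = 562;  h_165 = 663;  h_166 = 950;  h_167 = 308;  h_168 = 565;  h_169 = 949
  h_170 = 541;  h_171 = 515;  h_172 = 834;  h_173 = 943;  h_174 = 521;  h_175 = 64
  h_176 = 567;  h_177 = 786;  h_178 = 257;  h_179 = 217;  h_180 = 453;  h_181 = 275
  h_182 = 955;  h_183 = 697;  h_184 = 434;  h_185 = 874;  h_186 = 141;  h_187 = 717
  h_188 = 670;  h_189 = 884;  h_190 = 323;  h_191 = 531;  h_192 = 120;  h_193 = 221
h_194 = 738·221 + 474·120 = 16
h_195 = 738·16 + 474·221 = 527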